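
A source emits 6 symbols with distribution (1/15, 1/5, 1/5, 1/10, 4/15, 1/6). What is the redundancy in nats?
0.0861 nats

Redundancy measures how far a source is from maximum entropy:
R = H_max - H(X)

Maximum entropy for 6 symbols: H_max = log_e(6) = 1.7918 nats
Actual entropy: H(X) = 1.7057 nats
Redundancy: R = 1.7918 - 1.7057 = 0.0861 nats

This redundancy represents potential for compression: the source could be compressed by 0.0861 nats per symbol.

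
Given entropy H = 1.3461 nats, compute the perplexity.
3.8424

Perplexity is e^H (or exp(H) for natural log).

H = 1.3461 nats
Perplexity = e^1.3461 = 3.8424

Interpretation: The model's uncertainty is equivalent to choosing uniformly among 3.8 options.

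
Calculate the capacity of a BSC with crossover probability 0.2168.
0.2457 bits

For a binary symmetric channel (BSC) with error probability p:
Capacity C = 1 - H(p) bits per symbol

where H(p) = -p log₂(p) - (1-p) log₂(1-p) is the binary entropy function.

H(0.2168) = 0.7543 bits
C = 1 - 0.7543 = 0.2457 bits per symbol

This means we can reliably transmit up to 0.2457 bits of information per channel use.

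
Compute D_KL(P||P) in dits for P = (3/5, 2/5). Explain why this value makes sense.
0.0000 dits

KL divergence satisfies the Gibbs inequality: D_KL(P||Q) ≥ 0 for all distributions P, Q.

D_KL(P||Q) = Σ p(x) log(p(x)/q(x))
Each term is p(x) × log_10(p(x)/p(x)) = p(x) × log_10(1) = 0, so the sum is 0.
D_KL(P||Q) = 0.0000 dits

When P = Q, the KL divergence is exactly 0, as there is no 'divergence' between identical distributions.

This non-negativity is a fundamental property: relative entropy cannot be negative because it measures how different Q is from P.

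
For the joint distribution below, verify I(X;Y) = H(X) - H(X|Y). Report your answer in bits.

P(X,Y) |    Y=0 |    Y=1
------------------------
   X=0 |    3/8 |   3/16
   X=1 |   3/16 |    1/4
I(X;Y) = 0.0411 bits

Mutual information has multiple equivalent forms:
- I(X;Y) = H(X) - H(X|Y)
- I(X;Y) = H(Y) - H(Y|X)
- I(X;Y) = H(X) + H(Y) - H(X,Y)

Computing all quantities:
H(X) = 0.9887, H(Y) = 0.9887, H(X,Y) = 1.9363
H(X|Y) = 0.9476, H(Y|X) = 0.9476

Verification:
H(X) - H(X|Y) = 0.9887 - 0.9476 = 0.0411
H(Y) - H(Y|X) = 0.9887 - 0.9476 = 0.0411
H(X) + H(Y) - H(X,Y) = 0.9887 + 0.9887 - 1.9363 = 0.0411

All forms give I(X;Y) = 0.0411 bits. ✓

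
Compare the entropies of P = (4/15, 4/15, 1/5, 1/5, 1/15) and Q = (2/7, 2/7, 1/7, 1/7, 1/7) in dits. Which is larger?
Q

Computing entropies in dits:
H(P) = 0.6641
H(Q) = 0.6731

Distribution Q has higher entropy.

Intuition: The distribution closer to uniform (more spread out) has higher entropy.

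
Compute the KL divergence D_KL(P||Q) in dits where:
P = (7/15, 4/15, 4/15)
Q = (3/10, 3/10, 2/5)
0.0289 dits

KL divergence: D_KL(P||Q) = Σ p(x) log(p(x)/q(x))

Computing term by term:
  x=0: 7/15 × log_10[(7/15)/(3/10)] = 7/15 × 0.1919 = 0.0895
  x=1: 4/15 × log_10[(4/15)/(3/10)] = 4/15 × -0.0512 = -0.0136
  x=2: 4/15 × log_10[(4/15)/(2/5)] = 4/15 × -0.1761 = -0.0470

D_KL(P||Q) = 0.0289 dits

Note: KL divergence is always non-negative and equals 0 iff P = Q.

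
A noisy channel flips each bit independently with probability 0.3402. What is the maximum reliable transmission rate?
0.0750 bits

For a binary symmetric channel (BSC) with error probability p:
Capacity C = 1 - H(p) bits per symbol

where H(p) = -p log₂(p) - (1-p) log₂(1-p) is the binary entropy function.

H(0.3402) = 0.9250 bits
C = 1 - 0.9250 = 0.0750 bits per symbol

This means we can reliably transmit up to 0.0750 bits of information per channel use.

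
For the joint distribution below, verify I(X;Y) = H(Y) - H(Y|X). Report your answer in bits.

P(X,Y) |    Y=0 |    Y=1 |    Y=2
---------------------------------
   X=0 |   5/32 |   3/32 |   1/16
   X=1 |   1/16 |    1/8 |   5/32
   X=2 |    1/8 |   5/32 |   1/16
I(X;Y) = 0.0830 bits

Mutual information has multiple equivalent forms:
- I(X;Y) = H(X) - H(X|Y)
- I(X;Y) = H(Y) - H(Y|X)
- I(X;Y) = H(X) + H(Y) - H(X,Y)

Computing all quantities:
H(X) = 1.5835, H(Y) = 1.5749, H(X,Y) = 3.0755
H(X|Y) = 1.5006, H(Y|X) = 1.4920

Verification:
H(X) - H(X|Y) = 1.5835 - 1.5006 = 0.0830
H(Y) - H(Y|X) = 1.5749 - 1.4920 = 0.0830
H(X) + H(Y) - H(X,Y) = 1.5835 + 1.5749 - 3.0755 = 0.0830

All forms give I(X;Y) = 0.0830 bits. ✓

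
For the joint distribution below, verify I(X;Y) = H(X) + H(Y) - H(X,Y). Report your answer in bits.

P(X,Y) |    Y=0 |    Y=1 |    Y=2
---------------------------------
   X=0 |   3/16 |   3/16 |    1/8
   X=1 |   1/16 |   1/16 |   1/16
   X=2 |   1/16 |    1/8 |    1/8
I(X;Y) = 0.0260 bits

Mutual information has multiple equivalent forms:
- I(X;Y) = H(X) - H(X|Y)
- I(X;Y) = H(Y) - H(Y|X)
- I(X;Y) = H(X) + H(Y) - H(X,Y)

Computing all quantities:
H(X) = 1.4772, H(Y) = 1.5794, H(X,Y) = 3.0306
H(X|Y) = 1.4512, H(Y|X) = 1.5534

Verification:
H(X) - H(X|Y) = 1.4772 - 1.4512 = 0.0260
H(Y) - H(Y|X) = 1.5794 - 1.5534 = 0.0260
H(X) + H(Y) - H(X,Y) = 1.4772 + 1.5794 - 3.0306 = 0.0260

All forms give I(X;Y) = 0.0260 bits. ✓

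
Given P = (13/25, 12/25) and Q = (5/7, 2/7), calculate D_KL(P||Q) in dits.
0.0365 dits

KL divergence: D_KL(P||Q) = Σ p(x) log(p(x)/q(x))

Computing term by term:
  x=0: 13/25 × log_10[(13/25)/(5/7)] = 13/25 × -0.1379 = -0.0717
  x=1: 12/25 × log_10[(12/25)/(2/7)] = 12/25 × 0.2253 = 0.1081

D_KL(P||Q) = 0.0365 dits

Note: KL divergence is always non-negative and equals 0 iff P = Q.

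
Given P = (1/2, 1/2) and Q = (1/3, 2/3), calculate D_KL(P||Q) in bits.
0.0850 bits

KL divergence: D_KL(P||Q) = Σ p(x) log(p(x)/q(x))

Computing term by term:
  x=0: 1/2 × log_2[(1/2)/(1/3)] = 1/2 × 0.5850 = 0.2925
  x=1: 1/2 × log_2[(1/2)/(2/3)] = 1/2 × -0.4150 = -0.2075

D_KL(P||Q) = 0.0850 bits

Note: KL divergence is always non-negative and equals 0 iff P = Q.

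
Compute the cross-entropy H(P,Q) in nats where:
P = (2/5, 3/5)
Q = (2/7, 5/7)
0.7030 nats

Cross-entropy: H(P,Q) = -Σ p(x) log q(x)

Alternatively: H(P,Q) = H(P) + D_KL(P||Q)
H(P) = 0.6730 nats
D_KL(P||Q) = 0.0300 nats

H(P,Q) = 0.6730 + 0.0300 = 0.7030 nats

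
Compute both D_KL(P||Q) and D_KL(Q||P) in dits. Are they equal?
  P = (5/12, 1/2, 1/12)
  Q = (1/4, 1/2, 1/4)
D_KL(P||Q) = 0.0527, D_KL(Q||P) = 0.0638

KL divergence is not symmetric: D_KL(P||Q) ≠ D_KL(Q||P) in general.

D_KL(P||Q) = 0.0527 dits
D_KL(Q||P) = 0.0638 dits

No, they are not equal!

This asymmetry is why KL divergence is not a true distance metric.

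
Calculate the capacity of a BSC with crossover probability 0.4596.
0.0047 bits

For a binary symmetric channel (BSC) with error probability p:
Capacity C = 1 - H(p) bits per symbol

where H(p) = -p log₂(p) - (1-p) log₂(1-p) is the binary entropy function.

H(0.4596) = 0.9953 bits
C = 1 - 0.9953 = 0.0047 bits per symbol

This means we can reliably transmit up to 0.0047 bits of information per channel use.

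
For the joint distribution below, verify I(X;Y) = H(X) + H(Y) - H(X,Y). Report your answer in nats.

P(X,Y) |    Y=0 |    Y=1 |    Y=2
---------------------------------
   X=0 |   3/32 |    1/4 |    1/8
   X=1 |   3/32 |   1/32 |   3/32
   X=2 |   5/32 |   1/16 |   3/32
I(X;Y) = 0.0829 nats

Mutual information has multiple equivalent forms:
- I(X;Y) = H(X) - H(X|Y)
- I(X;Y) = H(Y) - H(Y|X)
- I(X;Y) = H(X) + H(Y) - H(X,Y)

Computing all quantities:
H(X) = 1.0511, H(Y) = 1.0976, H(X,Y) = 2.0658
H(X|Y) = 0.9682, H(Y|X) = 1.0147

Verification:
H(X) - H(X|Y) = 1.0511 - 0.9682 = 0.0829
H(Y) - H(Y|X) = 1.0976 - 1.0147 = 0.0829
H(X) + H(Y) - H(X,Y) = 1.0511 + 1.0976 - 2.0658 = 0.0829

All forms give I(X;Y) = 0.0829 nats. ✓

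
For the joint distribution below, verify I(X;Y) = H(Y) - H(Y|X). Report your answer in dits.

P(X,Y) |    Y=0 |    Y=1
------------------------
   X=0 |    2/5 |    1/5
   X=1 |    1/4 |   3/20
I(X;Y) = 0.0004 dits

Mutual information has multiple equivalent forms:
- I(X;Y) = H(X) - H(X|Y)
- I(X;Y) = H(Y) - H(Y|X)
- I(X;Y) = H(X) + H(Y) - H(X,Y)

Computing all quantities:
H(X) = 0.2923, H(Y) = 0.2812, H(X,Y) = 0.5731
H(X|Y) = 0.2919, H(Y|X) = 0.2808

Verification:
H(X) - H(X|Y) = 0.2923 - 0.2919 = 0.0004
H(Y) - H(Y|X) = 0.2812 - 0.2808 = 0.0004
H(X) + H(Y) - H(X,Y) = 0.2923 + 0.2812 - 0.5731 = 0.0004

All forms give I(X;Y) = 0.0004 dits. ✓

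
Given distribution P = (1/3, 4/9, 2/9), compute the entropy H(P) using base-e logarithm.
1.0609 nats

Shannon entropy is H(X) = -Σ p(x) log p(x).

For P = (1/3, 4/9, 2/9):
H = -1/3 × log_e(1/3) -4/9 × log_e(4/9) -2/9 × log_e(2/9)
H = 1.0609 nats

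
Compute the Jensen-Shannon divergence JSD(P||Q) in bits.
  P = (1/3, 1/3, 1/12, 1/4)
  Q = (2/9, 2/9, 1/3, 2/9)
0.0747 bits

Jensen-Shannon divergence is:
JSD(P||Q) = 0.5 × D_KL(P||M) + 0.5 × D_KL(Q||M)
where M = 0.5 × (P + Q) is the mixture distribution.

M = 0.5 × (1/3, 1/3, 1/12, 1/4) + 0.5 × (2/9, 2/9, 1/3, 2/9) = (5/18, 5/18, 5/24, 0.236111)

D_KL(P||M) = 0.0858 bits
D_KL(Q||M) = 0.0635 bits

JSD(P||Q) = 0.5 × 0.0858 + 0.5 × 0.0635 = 0.0747 bits

Unlike KL divergence, JSD is symmetric and bounded: 0 ≤ JSD ≤ log(2).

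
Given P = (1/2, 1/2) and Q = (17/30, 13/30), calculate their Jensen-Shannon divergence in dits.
0.0010 dits

Jensen-Shannon divergence is:
JSD(P||Q) = 0.5 × D_KL(P||M) + 0.5 × D_KL(Q||M)
where M = 0.5 × (P + Q) is the mixture distribution.

M = 0.5 × (1/2, 1/2) + 0.5 × (17/30, 13/30) = (8/15, 7/15)

D_KL(P||M) = 0.0010 dits
D_KL(Q||M) = 0.0010 dits

JSD(P||Q) = 0.5 × 0.0010 + 0.5 × 0.0010 = 0.0010 dits

Unlike KL divergence, JSD is symmetric and bounded: 0 ≤ JSD ≤ log(2).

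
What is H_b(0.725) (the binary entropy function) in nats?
0.5882 nats

The binary entropy function is:
H(p) = -p log(p) - (1-p) log(1-p)

H(0.725) = -0.725 × log_e(0.725) - 0.275 × log_e(0.275)
H(0.725) = 0.5882 nats

Note: Binary entropy is maximized at p=0.5 (H=1 bit) and minimized at p=0 or p=1 (H=0).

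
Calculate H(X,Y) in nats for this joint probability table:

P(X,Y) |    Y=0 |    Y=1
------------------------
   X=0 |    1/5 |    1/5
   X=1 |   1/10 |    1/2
1.2206 nats

Joint entropy is H(X,Y) = -Σ_{x,y} p(x,y) log p(x,y).

Summing over all non-zero entries:
H(X,Y) = -[1/5·log_e(1/5) + 1/5·log_e(1/5) + 1/10·log_e(1/10) + 1/2·log_e(1/2)]
H(X,Y) = 1.2206 nats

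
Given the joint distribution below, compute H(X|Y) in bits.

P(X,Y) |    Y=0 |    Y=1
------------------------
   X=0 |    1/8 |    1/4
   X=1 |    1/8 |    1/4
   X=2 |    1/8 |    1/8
1.5456 bits

Using the chain rule: H(X|Y) = H(X,Y) - H(Y)

First, compute H(X,Y) = 2.5000 bits

Marginal P(Y) = (3/8, 5/8)
H(Y) = 0.9544 bits

H(X|Y) = H(X,Y) - H(Y) = 2.5000 - 0.9544 = 1.5456 bits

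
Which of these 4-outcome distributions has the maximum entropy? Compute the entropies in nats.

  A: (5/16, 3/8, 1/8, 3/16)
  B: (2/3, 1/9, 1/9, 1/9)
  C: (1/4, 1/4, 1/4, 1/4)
C

For a discrete distribution over n outcomes, entropy is maximized by the uniform distribution.

Computing entropies:
H(A) = 1.3051 nats
H(B) = 1.0027 nats
H(C) = 1.3863 nats

The uniform distribution (where all probabilities equal 1/4) achieves the maximum entropy of log_e(4) = 1.3863 nats.

Distribution C has the highest entropy.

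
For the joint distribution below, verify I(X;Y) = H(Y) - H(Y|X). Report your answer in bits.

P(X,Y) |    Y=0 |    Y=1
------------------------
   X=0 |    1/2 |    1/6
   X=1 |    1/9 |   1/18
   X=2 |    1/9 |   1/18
I(X;Y) = 0.0055 bits

Mutual information has multiple equivalent forms:
- I(X;Y) = H(X) - H(X|Y)
- I(X;Y) = H(Y) - H(Y|X)
- I(X;Y) = H(X) + H(Y) - H(X,Y)

Computing all quantities:
H(X) = 1.2516, H(Y) = 0.8524, H(X,Y) = 2.0986
H(X|Y) = 1.2462, H(Y|X) = 0.8470

Verification:
H(X) - H(X|Y) = 1.2516 - 1.2462 = 0.0055
H(Y) - H(Y|X) = 0.8524 - 0.8470 = 0.0055
H(X) + H(Y) - H(X,Y) = 1.2516 + 0.8524 - 2.0986 = 0.0055

All forms give I(X;Y) = 0.0055 bits. ✓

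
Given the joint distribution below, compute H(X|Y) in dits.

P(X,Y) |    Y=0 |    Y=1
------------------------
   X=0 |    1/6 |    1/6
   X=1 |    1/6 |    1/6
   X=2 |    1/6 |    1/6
0.4771 dits

Using the chain rule: H(X|Y) = H(X,Y) - H(Y)

First, compute H(X,Y) = 0.7782 dits

Marginal P(Y) = (1/2, 1/2)
H(Y) = 0.3010 dits

H(X|Y) = H(X,Y) - H(Y) = 0.7782 - 0.3010 = 0.4771 dits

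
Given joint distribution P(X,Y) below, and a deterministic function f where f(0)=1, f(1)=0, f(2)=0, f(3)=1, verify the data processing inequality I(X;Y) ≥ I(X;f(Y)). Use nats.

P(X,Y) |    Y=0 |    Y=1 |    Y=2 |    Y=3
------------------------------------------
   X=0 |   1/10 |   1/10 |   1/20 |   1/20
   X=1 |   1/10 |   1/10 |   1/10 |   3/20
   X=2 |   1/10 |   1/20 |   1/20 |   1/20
I(X;Y) = 0.0283, I(X;f(Y)) = 0.0028, inequality holds: 0.0283 ≥ 0.0028

Data Processing Inequality: For any Markov chain X → Y → Z, we have I(X;Y) ≥ I(X;Z).

Here Z = f(Y) is a deterministic function of Y, forming X → Y → Z.

Original I(X;Y) = 0.0283 nats

After applying f:
P(X,Z) where Z=f(Y):
- P(X,Z=0) = P(X,Y=1) + P(X,Y=2)
- P(X,Z=1) = P(X,Y=0) + P(X,Y=3)

I(X;Z) = I(X;f(Y)) = 0.0028 nats

Verification: 0.0283 ≥ 0.0028 ✓

Information cannot be created by processing; the function f can only lose information about X.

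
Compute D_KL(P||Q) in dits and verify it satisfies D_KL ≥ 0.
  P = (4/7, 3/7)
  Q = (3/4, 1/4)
0.0328 dits

KL divergence satisfies the Gibbs inequality: D_KL(P||Q) ≥ 0 for all distributions P, Q.

D_KL(P||Q) = Σ p(x) log(p(x)/q(x))
Term by term:
  x=0: 4/7 × log_10[(4/7)/(3/4)] = -0.0675
  x=1: 3/7 × log_10[(3/7)/(1/4)] = 0.1003
D_KL(P||Q) = 0.0328 dits

D_KL(P||Q) = 0.0328 ≥ 0 ✓

This non-negativity is a fundamental property: relative entropy cannot be negative because it measures how different Q is from P.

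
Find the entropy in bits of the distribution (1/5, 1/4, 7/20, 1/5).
1.9589 bits

Shannon entropy is H(X) = -Σ p(x) log p(x).

For P = (1/5, 1/4, 7/20, 1/5):
H = -1/5 × log_2(1/5) -1/4 × log_2(1/4) -7/20 × log_2(7/20) -1/5 × log_2(1/5)
H = 1.9589 bits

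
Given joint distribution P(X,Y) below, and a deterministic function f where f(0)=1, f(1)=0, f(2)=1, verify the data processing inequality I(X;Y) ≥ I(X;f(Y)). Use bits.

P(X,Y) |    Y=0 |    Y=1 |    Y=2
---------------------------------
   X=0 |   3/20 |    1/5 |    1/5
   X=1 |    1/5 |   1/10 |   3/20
I(X;Y) = 0.0276, I(X;f(Y)) = 0.0173, inequality holds: 0.0276 ≥ 0.0173

Data Processing Inequality: For any Markov chain X → Y → Z, we have I(X;Y) ≥ I(X;Z).

Here Z = f(Y) is a deterministic function of Y, forming X → Y → Z.

Original I(X;Y) = 0.0276 bits

After applying f:
P(X,Z) where Z=f(Y):
- P(X,Z=0) = P(X,Y=1)
- P(X,Z=1) = P(X,Y=0) + P(X,Y=2)

I(X;Z) = I(X;f(Y)) = 0.0173 bits

Verification: 0.0276 ≥ 0.0173 ✓

Information cannot be created by processing; the function f can only lose information about X.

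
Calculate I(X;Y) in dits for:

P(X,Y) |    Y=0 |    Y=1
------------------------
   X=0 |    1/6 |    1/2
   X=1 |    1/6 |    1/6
0.0133 dits

Mutual information: I(X;Y) = H(X) + H(Y) - H(X,Y)

Marginals:
P(X) = (2/3, 1/3), H(X) = 0.2764 dits
P(Y) = (1/3, 2/3), H(Y) = 0.2764 dits

Joint entropy: H(X,Y) = 0.5396 dits

I(X;Y) = 0.2764 + 0.2764 - 0.5396 = 0.0133 dits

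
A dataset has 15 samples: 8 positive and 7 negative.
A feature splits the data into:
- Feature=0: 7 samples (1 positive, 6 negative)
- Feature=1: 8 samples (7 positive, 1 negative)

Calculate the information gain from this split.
0.4308 bits

Information Gain = H(Y) - H(Y|Feature)

Before split:
P(positive) = 8/15 = 0.5333
H(Y) = 0.9968 bits

After split:
Feature=0: H = 0.5917 bits (weight = 7/15)
Feature=1: H = 0.5436 bits (weight = 8/15)
H(Y|Feature) = (7/15)×0.5917 + (8/15)×0.5436 = 0.5660 bits

Information Gain = 0.9968 - 0.5660 = 0.4308 bits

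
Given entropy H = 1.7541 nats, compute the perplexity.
5.7782

Perplexity is e^H (or exp(H) for natural log).

H = 1.7541 nats
Perplexity = e^1.7541 = 5.7782

Interpretation: The model's uncertainty is equivalent to choosing uniformly among 5.8 options.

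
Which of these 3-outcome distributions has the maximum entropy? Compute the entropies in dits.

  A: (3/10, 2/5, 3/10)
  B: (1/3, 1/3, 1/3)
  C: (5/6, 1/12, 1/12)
B

For a discrete distribution over n outcomes, entropy is maximized by the uniform distribution.

Computing entropies:
H(A) = 0.4729 dits
H(B) = 0.4771 dits
H(C) = 0.2458 dits

The uniform distribution (where all probabilities equal 1/3) achieves the maximum entropy of log_10(3) = 0.4771 dits.

Distribution B has the highest entropy.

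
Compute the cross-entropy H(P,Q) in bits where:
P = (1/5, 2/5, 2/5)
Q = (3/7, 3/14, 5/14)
1.7276 bits

Cross-entropy: H(P,Q) = -Σ p(x) log q(x)

Alternatively: H(P,Q) = H(P) + D_KL(P||Q)
H(P) = 1.5219 bits
D_KL(P||Q) = 0.2057 bits

H(P,Q) = 1.5219 + 0.2057 = 1.7276 bits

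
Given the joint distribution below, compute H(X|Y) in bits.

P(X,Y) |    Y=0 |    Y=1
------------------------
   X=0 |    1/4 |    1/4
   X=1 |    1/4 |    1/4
1.0000 bits

Using the chain rule: H(X|Y) = H(X,Y) - H(Y)

First, compute H(X,Y) = 2.0000 bits

Marginal P(Y) = (1/2, 1/2)
H(Y) = 1.0000 bits

H(X|Y) = H(X,Y) - H(Y) = 2.0000 - 1.0000 = 1.0000 bits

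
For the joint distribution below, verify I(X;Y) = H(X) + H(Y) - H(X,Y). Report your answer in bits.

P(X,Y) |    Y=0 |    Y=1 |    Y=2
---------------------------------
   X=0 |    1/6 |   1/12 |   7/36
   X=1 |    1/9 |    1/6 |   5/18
I(X;Y) = 0.0302 bits

Mutual information has multiple equivalent forms:
- I(X;Y) = H(X) - H(X|Y)
- I(X;Y) = H(Y) - H(Y|X)
- I(X;Y) = H(X) + H(Y) - H(X,Y)

Computing all quantities:
H(X) = 0.9911, H(Y) = 1.5245, H(X,Y) = 2.4853
H(X|Y) = 0.9608, H(Y|X) = 1.4943

Verification:
H(X) - H(X|Y) = 0.9911 - 0.9608 = 0.0302
H(Y) - H(Y|X) = 1.5245 - 1.4943 = 0.0302
H(X) + H(Y) - H(X,Y) = 0.9911 + 1.5245 - 2.4853 = 0.0302

All forms give I(X;Y) = 0.0302 bits. ✓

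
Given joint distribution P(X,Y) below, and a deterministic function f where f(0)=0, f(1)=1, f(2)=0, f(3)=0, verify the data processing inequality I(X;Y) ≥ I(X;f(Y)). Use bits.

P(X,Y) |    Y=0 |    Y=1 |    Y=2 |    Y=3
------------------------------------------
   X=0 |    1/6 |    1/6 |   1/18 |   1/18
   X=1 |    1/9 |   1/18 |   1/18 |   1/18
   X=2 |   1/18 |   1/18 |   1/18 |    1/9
I(X;Y) = 0.0819, I(X;f(Y)) = 0.0271, inequality holds: 0.0819 ≥ 0.0271

Data Processing Inequality: For any Markov chain X → Y → Z, we have I(X;Y) ≥ I(X;Z).

Here Z = f(Y) is a deterministic function of Y, forming X → Y → Z.

Original I(X;Y) = 0.0819 bits

After applying f:
P(X,Z) where Z=f(Y):
- P(X,Z=0) = P(X,Y=0) + P(X,Y=2) + P(X,Y=3)
- P(X,Z=1) = P(X,Y=1)

I(X;Z) = I(X;f(Y)) = 0.0271 bits

Verification: 0.0819 ≥ 0.0271 ✓

Information cannot be created by processing; the function f can only lose information about X.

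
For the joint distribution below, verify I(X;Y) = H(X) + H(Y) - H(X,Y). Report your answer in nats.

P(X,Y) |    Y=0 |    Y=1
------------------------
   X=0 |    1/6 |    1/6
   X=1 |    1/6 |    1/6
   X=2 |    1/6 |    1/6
I(X;Y) = 0.0000 nats

Mutual information has multiple equivalent forms:
- I(X;Y) = H(X) - H(X|Y)
- I(X;Y) = H(Y) - H(Y|X)
- I(X;Y) = H(X) + H(Y) - H(X,Y)

Computing all quantities:
H(X) = 1.0986, H(Y) = 0.6931, H(X,Y) = 1.7918
H(X|Y) = 1.0986, H(Y|X) = 0.6931

Verification:
H(X) - H(X|Y) = 1.0986 - 1.0986 = 0.0000
H(Y) - H(Y|X) = 0.6931 - 0.6931 = 0.0000
H(X) + H(Y) - H(X,Y) = 1.0986 + 0.6931 - 1.7918 = 0.0000

All forms give I(X;Y) = 0.0000 nats. ✓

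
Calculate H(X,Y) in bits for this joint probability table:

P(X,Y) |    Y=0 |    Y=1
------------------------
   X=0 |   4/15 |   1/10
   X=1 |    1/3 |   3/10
1.8901 bits

Joint entropy is H(X,Y) = -Σ_{x,y} p(x,y) log p(x,y).

Summing over all non-zero entries:
H(X,Y) = -[4/15·log_2(4/15) + 1/10·log_2(1/10) + 1/3·log_2(1/3) + 3/10·log_2(3/10)]
H(X,Y) = 1.8901 bits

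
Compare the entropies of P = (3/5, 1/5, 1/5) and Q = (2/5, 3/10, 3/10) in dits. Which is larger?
Q

Computing entropies in dits:
H(P) = 0.4127
H(Q) = 0.4729

Distribution Q has higher entropy.

Intuition: The distribution closer to uniform (more spread out) has higher entropy.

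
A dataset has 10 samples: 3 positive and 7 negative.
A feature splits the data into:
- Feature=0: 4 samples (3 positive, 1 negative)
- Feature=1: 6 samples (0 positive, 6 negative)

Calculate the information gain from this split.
0.5568 bits

Information Gain = H(Y) - H(Y|Feature)

Before split:
P(positive) = 3/10 = 0.3000
H(Y) = 0.8813 bits

After split:
Feature=0: H = 0.8113 bits (weight = 4/10)
Feature=1: H = 0.0000 bits (weight = 6/10)
H(Y|Feature) = (4/10)×0.8113 + (6/10)×0.0000 = 0.3245 bits

Information Gain = 0.8813 - 0.3245 = 0.5568 bits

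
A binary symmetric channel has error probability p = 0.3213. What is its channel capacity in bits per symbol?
0.0942 bits

For a binary symmetric channel (BSC) with error probability p:
Capacity C = 1 - H(p) bits per symbol

where H(p) = -p log₂(p) - (1-p) log₂(1-p) is the binary entropy function.

H(0.3213) = 0.9058 bits
C = 1 - 0.9058 = 0.0942 bits per symbol

This means we can reliably transmit up to 0.0942 bits of information per channel use.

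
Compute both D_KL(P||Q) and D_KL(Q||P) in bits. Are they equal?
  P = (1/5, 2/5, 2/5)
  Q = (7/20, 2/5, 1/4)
D_KL(P||Q) = 0.1098, D_KL(Q||P) = 0.1131

KL divergence is not symmetric: D_KL(P||Q) ≠ D_KL(Q||P) in general.

D_KL(P||Q) = 0.1098 bits
D_KL(Q||P) = 0.1131 bits

No, they are not equal!

This asymmetry is why KL divergence is not a true distance metric.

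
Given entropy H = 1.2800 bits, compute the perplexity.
2.4284

Perplexity is 2^H (or exp(H) for natural log).

H = 1.2800 bits
Perplexity = 2^1.2800 = 2.4284

Interpretation: The model's uncertainty is equivalent to choosing uniformly among 2.4 options.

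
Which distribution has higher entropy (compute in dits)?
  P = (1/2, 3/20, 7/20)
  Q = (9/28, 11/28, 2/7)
Q

Computing entropies in dits:
H(P) = 0.4337
H(Q) = 0.4733

Distribution Q has higher entropy.

Intuition: The distribution closer to uniform (more spread out) has higher entropy.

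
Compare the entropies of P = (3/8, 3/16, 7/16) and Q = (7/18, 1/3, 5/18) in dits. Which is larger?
Q

Computing entropies in dits:
H(P) = 0.4531
H(Q) = 0.4731

Distribution Q has higher entropy.

Intuition: The distribution closer to uniform (more spread out) has higher entropy.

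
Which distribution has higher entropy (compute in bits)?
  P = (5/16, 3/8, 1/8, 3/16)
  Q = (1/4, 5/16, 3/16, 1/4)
Q

Computing entropies in bits:
H(P) = 1.8829
H(Q) = 1.9772

Distribution Q has higher entropy.

Intuition: The distribution closer to uniform (more spread out) has higher entropy.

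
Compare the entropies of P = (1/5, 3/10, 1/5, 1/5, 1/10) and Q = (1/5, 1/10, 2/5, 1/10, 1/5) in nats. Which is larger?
P

Computing entropies in nats:
H(P) = 1.5571
H(Q) = 1.4708

Distribution P has higher entropy.

Intuition: The distribution closer to uniform (more spread out) has higher entropy.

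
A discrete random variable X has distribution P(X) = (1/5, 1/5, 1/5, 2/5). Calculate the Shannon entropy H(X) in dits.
0.5786 dits

Shannon entropy is H(X) = -Σ p(x) log p(x).

For P = (1/5, 1/5, 1/5, 2/5):
H = -1/5 × log_10(1/5) -1/5 × log_10(1/5) -1/5 × log_10(1/5) -2/5 × log_10(2/5)
H = 0.5786 dits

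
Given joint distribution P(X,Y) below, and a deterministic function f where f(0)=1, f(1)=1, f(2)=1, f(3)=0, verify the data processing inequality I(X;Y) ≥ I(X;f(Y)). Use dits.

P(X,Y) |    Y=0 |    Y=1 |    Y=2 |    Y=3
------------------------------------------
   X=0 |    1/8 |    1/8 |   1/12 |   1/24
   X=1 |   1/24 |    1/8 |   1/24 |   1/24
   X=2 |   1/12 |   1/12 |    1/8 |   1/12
I(X;Y) = 0.0184, I(X;f(Y)) = 0.0037, inequality holds: 0.0184 ≥ 0.0037

Data Processing Inequality: For any Markov chain X → Y → Z, we have I(X;Y) ≥ I(X;Z).

Here Z = f(Y) is a deterministic function of Y, forming X → Y → Z.

Original I(X;Y) = 0.0184 dits

After applying f:
P(X,Z) where Z=f(Y):
- P(X,Z=0) = P(X,Y=3)
- P(X,Z=1) = P(X,Y=0) + P(X,Y=1) + P(X,Y=2)

I(X;Z) = I(X;f(Y)) = 0.0037 dits

Verification: 0.0184 ≥ 0.0037 ✓

Information cannot be created by processing; the function f can only lose information about X.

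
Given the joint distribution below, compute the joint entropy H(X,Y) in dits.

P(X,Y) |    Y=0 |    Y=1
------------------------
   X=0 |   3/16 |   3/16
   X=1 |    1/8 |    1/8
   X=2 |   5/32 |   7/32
0.7687 dits

Joint entropy is H(X,Y) = -Σ_{x,y} p(x,y) log p(x,y).

Summing over all non-zero entries:
H(X,Y) = -[3/16·log_10(3/16) + 3/16·log_10(3/16) + 1/8·log_10(1/8) + 1/8·log_10(1/8) + 5/32·log_10(5/32) + 7/32·log_10(7/32)]
H(X,Y) = 0.7687 dits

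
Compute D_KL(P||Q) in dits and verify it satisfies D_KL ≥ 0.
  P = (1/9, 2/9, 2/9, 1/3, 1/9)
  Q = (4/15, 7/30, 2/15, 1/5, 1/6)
0.0567 dits

KL divergence satisfies the Gibbs inequality: D_KL(P||Q) ≥ 0 for all distributions P, Q.

D_KL(P||Q) = Σ p(x) log(p(x)/q(x))
Term by term:
  x=0: 1/9 × log_10[(1/9)/(4/15)] = -0.0422
  x=1: 2/9 × log_10[(2/9)/(7/30)] = -0.0047
  x=2: 2/9 × log_10[(2/9)/(2/15)] = 0.0493
  x=3: 1/3 × log_10[(1/3)/(1/5)] = 0.0739
  x=4: 1/9 × log_10[(1/9)/(1/6)] = -0.0196
D_KL(P||Q) = 0.0567 dits

D_KL(P||Q) = 0.0567 ≥ 0 ✓

This non-negativity is a fundamental property: relative entropy cannot be negative because it measures how different Q is from P.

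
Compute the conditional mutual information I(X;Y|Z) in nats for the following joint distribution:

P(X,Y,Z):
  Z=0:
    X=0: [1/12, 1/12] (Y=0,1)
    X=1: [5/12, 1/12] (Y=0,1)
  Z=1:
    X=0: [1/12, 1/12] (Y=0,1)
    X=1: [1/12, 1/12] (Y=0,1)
0.0341 nats

Conditional mutual information: I(X;Y|Z) = H(X|Z) + H(Y|Z) - H(X,Y|Z)

H(Z) = 0.6365
H(X,Z) = 1.2425 → H(X|Z) = 0.6059
H(Y,Z) = 1.2425 → H(Y|Z) = 0.6059
H(X,Y,Z) = 1.8143 → H(X,Y|Z) = 1.1778

I(X;Y|Z) = 0.6059 + 0.6059 - 1.1778 = 0.0341 nats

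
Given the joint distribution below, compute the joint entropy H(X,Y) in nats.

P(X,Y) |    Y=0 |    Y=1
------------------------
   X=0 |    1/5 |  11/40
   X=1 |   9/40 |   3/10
1.3737 nats

Joint entropy is H(X,Y) = -Σ_{x,y} p(x,y) log p(x,y).

Summing over all non-zero entries:
H(X,Y) = -[1/5·log_e(1/5) + 11/40·log_e(11/40) + 9/40·log_e(9/40) + 3/10·log_e(3/10)]
H(X,Y) = 1.3737 nats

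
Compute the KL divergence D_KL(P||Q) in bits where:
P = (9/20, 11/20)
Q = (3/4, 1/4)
0.2940 bits

KL divergence: D_KL(P||Q) = Σ p(x) log(p(x)/q(x))

Computing term by term:
  x=0: 9/20 × log_2[(9/20)/(3/4)] = 9/20 × -0.7370 = -0.3316
  x=1: 11/20 × log_2[(11/20)/(1/4)] = 11/20 × 1.1375 = 0.6256

D_KL(P||Q) = 0.2940 bits

Note: KL divergence is always non-negative and equals 0 iff P = Q.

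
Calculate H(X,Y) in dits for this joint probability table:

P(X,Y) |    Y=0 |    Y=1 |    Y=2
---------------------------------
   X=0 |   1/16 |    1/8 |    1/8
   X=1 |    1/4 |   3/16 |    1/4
0.7384 dits

Joint entropy is H(X,Y) = -Σ_{x,y} p(x,y) log p(x,y).

Summing over all non-zero entries:
H(X,Y) = -[1/16·log_10(1/16) + 1/8·log_10(1/8) + 1/8·log_10(1/8) + 1/4·log_10(1/4) + 3/16·log_10(3/16) + 1/4·log_10(1/4)]
H(X,Y) = 0.7384 dits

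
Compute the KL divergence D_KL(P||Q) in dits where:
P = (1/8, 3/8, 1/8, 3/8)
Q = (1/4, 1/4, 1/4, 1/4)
0.0568 dits

KL divergence: D_KL(P||Q) = Σ p(x) log(p(x)/q(x))

Computing term by term:
  x=0: 1/8 × log_10[(1/8)/(1/4)] = 1/8 × -0.3010 = -0.0376
  x=1: 3/8 × log_10[(3/8)/(1/4)] = 3/8 × 0.1761 = 0.0660
  x=2: 1/8 × log_10[(1/8)/(1/4)] = 1/8 × -0.3010 = -0.0376
  x=3: 3/8 × log_10[(3/8)/(1/4)] = 3/8 × 0.1761 = 0.0660

D_KL(P||Q) = 0.0568 dits

Note: KL divergence is always non-negative and equals 0 iff P = Q.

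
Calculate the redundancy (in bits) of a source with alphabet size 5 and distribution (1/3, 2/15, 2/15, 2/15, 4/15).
0.1223 bits

Redundancy measures how far a source is from maximum entropy:
R = H_max - H(X)

Maximum entropy for 5 symbols: H_max = log_2(5) = 2.3219 bits
Actual entropy: H(X) = 2.1996 bits
Redundancy: R = 2.3219 - 2.1996 = 0.1223 bits

This redundancy represents potential for compression: the source could be compressed by 0.1223 bits per symbol.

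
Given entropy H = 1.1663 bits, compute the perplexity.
2.2444

Perplexity is 2^H (or exp(H) for natural log).

H = 1.1663 bits
Perplexity = 2^1.1663 = 2.2444

Interpretation: The model's uncertainty is equivalent to choosing uniformly among 2.2 options.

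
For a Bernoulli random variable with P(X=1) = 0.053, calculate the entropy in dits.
0.0900 dits

The binary entropy function is:
H(p) = -p log(p) - (1-p) log(1-p)

H(0.053) = -0.053 × log_10(0.053) - 0.947 × log_10(0.947)
H(0.053) = 0.0900 dits

Note: Binary entropy is maximized at p=0.5 (H=1 bit) and minimized at p=0 or p=1 (H=0).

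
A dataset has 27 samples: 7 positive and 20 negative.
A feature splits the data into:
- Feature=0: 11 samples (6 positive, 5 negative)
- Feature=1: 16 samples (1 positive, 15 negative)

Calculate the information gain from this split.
0.2208 bits

Information Gain = H(Y) - H(Y|Feature)

Before split:
P(positive) = 7/27 = 0.2593
H(Y) = 0.8256 bits

After split:
Feature=0: H = 0.9940 bits (weight = 11/27)
Feature=1: H = 0.3373 bits (weight = 16/27)
H(Y|Feature) = (11/27)×0.9940 + (16/27)×0.3373 = 0.6049 bits

Information Gain = 0.8256 - 0.6049 = 0.2208 bits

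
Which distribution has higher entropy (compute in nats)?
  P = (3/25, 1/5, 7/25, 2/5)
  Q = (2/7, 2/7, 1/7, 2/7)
Q

Computing entropies in nats:
H(P) = 1.2993
H(Q) = 1.3518

Distribution Q has higher entropy.

Intuition: The distribution closer to uniform (more spread out) has higher entropy.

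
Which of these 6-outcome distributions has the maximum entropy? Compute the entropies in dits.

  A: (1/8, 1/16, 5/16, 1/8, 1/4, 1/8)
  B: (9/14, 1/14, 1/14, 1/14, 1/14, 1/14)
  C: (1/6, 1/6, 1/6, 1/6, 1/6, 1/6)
C

For a discrete distribution over n outcomes, entropy is maximized by the uniform distribution.

Computing entropies:
H(A) = 0.7223 dits
H(B) = 0.5327 dits
H(C) = 0.7782 dits

The uniform distribution (where all probabilities equal 1/6) achieves the maximum entropy of log_10(6) = 0.7782 dits.

Distribution C has the highest entropy.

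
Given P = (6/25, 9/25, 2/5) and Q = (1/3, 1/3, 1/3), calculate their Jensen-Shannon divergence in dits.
0.0024 dits

Jensen-Shannon divergence is:
JSD(P||Q) = 0.5 × D_KL(P||M) + 0.5 × D_KL(Q||M)
where M = 0.5 × (P + Q) is the mixture distribution.

M = 0.5 × (6/25, 9/25, 2/5) + 0.5 × (1/3, 1/3, 1/3) = (0.286667, 0.346667, 11/30)

D_KL(P||M) = 0.0025 dits
D_KL(Q||M) = 0.0024 dits

JSD(P||Q) = 0.5 × 0.0025 + 0.5 × 0.0024 = 0.0024 dits

Unlike KL divergence, JSD is symmetric and bounded: 0 ≤ JSD ≤ log(2).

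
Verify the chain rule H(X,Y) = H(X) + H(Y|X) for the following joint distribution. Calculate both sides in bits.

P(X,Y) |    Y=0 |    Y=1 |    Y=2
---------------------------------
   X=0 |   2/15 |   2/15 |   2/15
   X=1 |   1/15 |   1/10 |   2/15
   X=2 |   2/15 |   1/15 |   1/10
H(X,Y) = 3.1232, H(X) = 1.5710, H(Y|X) = 1.5523 (all in bits)

Chain rule: H(X,Y) = H(X) + H(Y|X)

Left side — joint entropy directly:
H(X,Y) = -Σ p(x,y) log p(x,y) = 3.1232 bits

Right side — compute H(Y|X) from the conditional distributions:
P(X) = (2/5, 3/10, 3/10), so H(X) = 1.5710 bits
H(Y|X) = Σ_x P(X=x) · H(Y|X=x):
  P(Y|X=0) = (1/3, 1/3, 1/3), H(Y|X=0) = 1.5850, weight P(X=0) = 2/5
  P(Y|X=1) = (2/9, 1/3, 4/9), H(Y|X=1) = 1.5305, weight P(X=1) = 3/10
  P(Y|X=2) = (4/9, 2/9, 1/3), H(Y|X=2) = 1.5305, weight P(X=2) = 3/10
H(Y|X) = 1.5523 bits

H(X) + H(Y|X) = 1.5710 + 1.5523 = 3.1232 bits

Both sides equal 3.1232 bits. ✓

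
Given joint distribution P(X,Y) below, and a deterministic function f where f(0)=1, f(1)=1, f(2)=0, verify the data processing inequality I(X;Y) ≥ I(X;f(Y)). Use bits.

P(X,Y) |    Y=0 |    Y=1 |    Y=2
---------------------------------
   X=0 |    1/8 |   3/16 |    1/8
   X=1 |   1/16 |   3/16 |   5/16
I(X;Y) = 0.0639, I(X;f(Y)) = 0.0536, inequality holds: 0.0639 ≥ 0.0536

Data Processing Inequality: For any Markov chain X → Y → Z, we have I(X;Y) ≥ I(X;Z).

Here Z = f(Y) is a deterministic function of Y, forming X → Y → Z.

Original I(X;Y) = 0.0639 bits

After applying f:
P(X,Z) where Z=f(Y):
- P(X,Z=0) = P(X,Y=2)
- P(X,Z=1) = P(X,Y=0) + P(X,Y=1)

I(X;Z) = I(X;f(Y)) = 0.0536 bits

Verification: 0.0639 ≥ 0.0536 ✓

Information cannot be created by processing; the function f can only lose information about X.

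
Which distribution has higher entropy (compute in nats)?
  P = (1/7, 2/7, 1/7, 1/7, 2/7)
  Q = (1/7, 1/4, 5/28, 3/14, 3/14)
Q

Computing entropies in nats:
H(P) = 1.5498
H(Q) = 1.5924

Distribution Q has higher entropy.

Intuition: The distribution closer to uniform (more spread out) has higher entropy.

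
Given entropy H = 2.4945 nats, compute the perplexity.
12.1157

Perplexity is e^H (or exp(H) for natural log).

H = 2.4945 nats
Perplexity = e^2.4945 = 12.1157

Interpretation: The model's uncertainty is equivalent to choosing uniformly among 12.1 options.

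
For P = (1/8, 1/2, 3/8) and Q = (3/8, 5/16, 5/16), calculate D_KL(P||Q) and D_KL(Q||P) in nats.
D_KL(P||Q) = 0.1660, D_KL(Q||P) = 0.2081

KL divergence is not symmetric: D_KL(P||Q) ≠ D_KL(Q||P) in general.

D_KL(P||Q) = 0.1660 nats
D_KL(Q||P) = 0.2081 nats

No, they are not equal!

This asymmetry is why KL divergence is not a true distance metric.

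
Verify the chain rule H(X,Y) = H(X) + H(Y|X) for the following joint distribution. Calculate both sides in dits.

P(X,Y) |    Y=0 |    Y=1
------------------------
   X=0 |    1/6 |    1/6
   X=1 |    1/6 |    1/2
H(X,Y) = 0.5396, H(X) = 0.2764, H(Y|X) = 0.2632 (all in dits)

Chain rule: H(X,Y) = H(X) + H(Y|X)

Left side — joint entropy directly:
H(X,Y) = -Σ p(x,y) log p(x,y) = 0.5396 dits

Right side — compute H(Y|X) from the conditional distributions:
P(X) = (1/3, 2/3), so H(X) = 0.2764 dits
H(Y|X) = Σ_x P(X=x) · H(Y|X=x):
  P(Y|X=0) = (1/2, 1/2), H(Y|X=0) = 0.3010, weight P(X=0) = 1/3
  P(Y|X=1) = (1/4, 3/4), H(Y|X=1) = 0.2442, weight P(X=1) = 2/3
H(Y|X) = 0.2632 dits

H(X) + H(Y|X) = 0.2764 + 0.2632 = 0.5396 dits

Both sides equal 0.5396 dits. ✓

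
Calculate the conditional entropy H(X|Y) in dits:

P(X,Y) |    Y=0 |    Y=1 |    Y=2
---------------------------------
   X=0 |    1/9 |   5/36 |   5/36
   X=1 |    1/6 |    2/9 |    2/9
0.2902 dits

Using the chain rule: H(X|Y) = H(X,Y) - H(Y)

First, compute H(X,Y) = 0.7642 dits

Marginal P(Y) = (5/18, 13/36, 13/36)
H(Y) = 0.4740 dits

H(X|Y) = H(X,Y) - H(Y) = 0.7642 - 0.4740 = 0.2902 dits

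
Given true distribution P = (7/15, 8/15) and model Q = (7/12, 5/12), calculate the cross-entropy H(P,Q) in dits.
0.3120 dits

Cross-entropy: H(P,Q) = -Σ p(x) log q(x)

Alternatively: H(P,Q) = H(P) + D_KL(P||Q)
H(P) = 0.3001 dits
D_KL(P||Q) = 0.0120 dits

H(P,Q) = 0.3001 + 0.0120 = 0.3120 dits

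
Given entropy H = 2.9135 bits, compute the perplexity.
7.5344

Perplexity is 2^H (or exp(H) for natural log).

H = 2.9135 bits
Perplexity = 2^2.9135 = 7.5344

Interpretation: The model's uncertainty is equivalent to choosing uniformly among 7.5 options.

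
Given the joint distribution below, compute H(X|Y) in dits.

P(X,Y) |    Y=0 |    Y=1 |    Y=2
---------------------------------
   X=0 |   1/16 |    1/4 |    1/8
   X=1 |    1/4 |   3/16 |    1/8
0.2729 dits

Using the chain rule: H(X|Y) = H(X,Y) - H(Y)

First, compute H(X,Y) = 0.7384 dits

Marginal P(Y) = (5/16, 7/16, 1/4)
H(Y) = 0.4654 dits

H(X|Y) = H(X,Y) - H(Y) = 0.7384 - 0.4654 = 0.2729 dits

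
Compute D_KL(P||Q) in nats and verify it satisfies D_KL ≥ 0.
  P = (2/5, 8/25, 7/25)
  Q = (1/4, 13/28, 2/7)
0.0632 nats

KL divergence satisfies the Gibbs inequality: D_KL(P||Q) ≥ 0 for all distributions P, Q.

D_KL(P||Q) = Σ p(x) log(p(x)/q(x))
Term by term:
  x=0: 2/5 × log_e[(2/5)/(1/4)] = 0.1880
  x=1: 8/25 × log_e[(8/25)/(13/28)] = -0.1191
  x=2: 7/25 × log_e[(7/25)/(2/7)] = -0.0057
D_KL(P||Q) = 0.0632 nats

D_KL(P||Q) = 0.0632 ≥ 0 ✓

This non-negativity is a fundamental property: relative entropy cannot be negative because it measures how different Q is from P.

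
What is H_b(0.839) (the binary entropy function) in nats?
0.4413 nats

The binary entropy function is:
H(p) = -p log(p) - (1-p) log(1-p)

H(0.839) = -0.839 × log_e(0.839) - 0.161 × log_e(0.161)
H(0.839) = 0.4413 nats

Note: Binary entropy is maximized at p=0.5 (H=1 bit) and minimized at p=0 or p=1 (H=0).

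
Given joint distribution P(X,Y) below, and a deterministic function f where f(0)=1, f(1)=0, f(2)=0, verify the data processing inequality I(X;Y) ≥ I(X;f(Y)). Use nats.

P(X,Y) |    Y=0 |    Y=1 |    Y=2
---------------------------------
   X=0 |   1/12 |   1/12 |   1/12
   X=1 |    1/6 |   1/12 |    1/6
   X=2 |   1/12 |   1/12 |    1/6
I(X;Y) = 0.0168, I(X;f(Y)) = 0.0095, inequality holds: 0.0168 ≥ 0.0095

Data Processing Inequality: For any Markov chain X → Y → Z, we have I(X;Y) ≥ I(X;Z).

Here Z = f(Y) is a deterministic function of Y, forming X → Y → Z.

Original I(X;Y) = 0.0168 nats

After applying f:
P(X,Z) where Z=f(Y):
- P(X,Z=0) = P(X,Y=1) + P(X,Y=2)
- P(X,Z=1) = P(X,Y=0)

I(X;Z) = I(X;f(Y)) = 0.0095 nats

Verification: 0.0168 ≥ 0.0095 ✓

Information cannot be created by processing; the function f can only lose information about X.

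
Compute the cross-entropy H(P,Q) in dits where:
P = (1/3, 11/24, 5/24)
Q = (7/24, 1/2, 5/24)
0.4583 dits

Cross-entropy: H(P,Q) = -Σ p(x) log q(x)

Alternatively: H(P,Q) = H(P) + D_KL(P||Q)
H(P) = 0.4563 dits
D_KL(P||Q) = 0.0020 dits

H(P,Q) = 0.4563 + 0.0020 = 0.4583 dits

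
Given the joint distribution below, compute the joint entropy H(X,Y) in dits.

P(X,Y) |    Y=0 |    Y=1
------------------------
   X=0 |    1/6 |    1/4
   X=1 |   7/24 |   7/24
0.5924 dits

Joint entropy is H(X,Y) = -Σ_{x,y} p(x,y) log p(x,y).

Summing over all non-zero entries:
H(X,Y) = -[1/6·log_10(1/6) + 1/4·log_10(1/4) + 7/24·log_10(7/24) + 7/24·log_10(7/24)]
H(X,Y) = 0.5924 dits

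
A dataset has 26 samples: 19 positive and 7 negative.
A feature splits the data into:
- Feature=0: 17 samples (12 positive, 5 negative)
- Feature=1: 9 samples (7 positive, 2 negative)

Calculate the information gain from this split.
0.0044 bits

Information Gain = H(Y) - H(Y|Feature)

Before split:
P(positive) = 19/26 = 0.7308
H(Y) = 0.8404 bits

After split:
Feature=0: H = 0.8740 bits (weight = 17/26)
Feature=1: H = 0.7642 bits (weight = 9/26)
H(Y|Feature) = (17/26)×0.8740 + (9/26)×0.7642 = 0.8360 bits

Information Gain = 0.8404 - 0.8360 = 0.0044 bits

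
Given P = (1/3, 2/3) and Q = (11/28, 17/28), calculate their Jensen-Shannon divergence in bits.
0.0028 bits

Jensen-Shannon divergence is:
JSD(P||Q) = 0.5 × D_KL(P||M) + 0.5 × D_KL(Q||M)
where M = 0.5 × (P + Q) is the mixture distribution.

M = 0.5 × (1/3, 2/3) + 0.5 × (11/28, 17/28) = (0.363095, 0.636905)

D_KL(P||M) = 0.0028 bits
D_KL(Q||M) = 0.0027 bits

JSD(P||Q) = 0.5 × 0.0028 + 0.5 × 0.0027 = 0.0028 bits

Unlike KL divergence, JSD is symmetric and bounded: 0 ≤ JSD ≤ log(2).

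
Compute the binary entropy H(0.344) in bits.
0.9286 bits

The binary entropy function is:
H(p) = -p log(p) - (1-p) log(1-p)

H(0.344) = -0.344 × log_2(0.344) - 0.656 × log_2(0.656)
H(0.344) = 0.9286 bits

Note: Binary entropy is maximized at p=0.5 (H=1 bit) and minimized at p=0 or p=1 (H=0).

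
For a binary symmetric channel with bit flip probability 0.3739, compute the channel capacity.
0.0464 bits

For a binary symmetric channel (BSC) with error probability p:
Capacity C = 1 - H(p) bits per symbol

where H(p) = -p log₂(p) - (1-p) log₂(1-p) is the binary entropy function.

H(0.3739) = 0.9536 bits
C = 1 - 0.9536 = 0.0464 bits per symbol

This means we can reliably transmit up to 0.0464 bits of information per channel use.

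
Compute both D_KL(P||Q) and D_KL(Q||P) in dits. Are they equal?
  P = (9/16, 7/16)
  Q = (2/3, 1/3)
D_KL(P||Q) = 0.0102, D_KL(Q||P) = 0.0098

KL divergence is not symmetric: D_KL(P||Q) ≠ D_KL(Q||P) in general.

D_KL(P||Q) = 0.0102 dits
D_KL(Q||P) = 0.0098 dits

No, they are not equal!

This asymmetry is why KL divergence is not a true distance metric.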